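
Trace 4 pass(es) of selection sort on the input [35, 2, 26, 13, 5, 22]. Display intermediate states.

Pass 1: Select minimum 2 at index 1, swap -> [2, 35, 26, 13, 5, 22]
Pass 2: Select minimum 5 at index 4, swap -> [2, 5, 26, 13, 35, 22]
Pass 3: Select minimum 13 at index 3, swap -> [2, 5, 13, 26, 35, 22]
Pass 4: Select minimum 22 at index 5, swap -> [2, 5, 13, 22, 35, 26]


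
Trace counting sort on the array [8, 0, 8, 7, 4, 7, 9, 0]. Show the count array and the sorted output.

Count array: [2, 0, 0, 0, 1, 0, 0, 2, 2, 1]
(count[i] = number of elements equal to i)
Cumulative count: [2, 2, 2, 2, 3, 3, 3, 5, 7, 8]
Sorted: [0, 0, 4, 7, 7, 8, 8, 9]


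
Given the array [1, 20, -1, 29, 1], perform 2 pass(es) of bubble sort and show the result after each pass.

After pass 1: [1, -1, 20, 1, 29] (2 swaps)
After pass 2: [-1, 1, 1, 20, 29] (2 swaps)
Total swaps: 4


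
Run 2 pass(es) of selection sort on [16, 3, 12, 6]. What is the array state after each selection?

Pass 1: Select minimum 3 at index 1, swap -> [3, 16, 12, 6]
Pass 2: Select minimum 6 at index 3, swap -> [3, 6, 12, 16]


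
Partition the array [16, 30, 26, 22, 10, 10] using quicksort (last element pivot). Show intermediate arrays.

Partition 1: pivot=10 at index 1 -> [10, 10, 26, 22, 16, 30]
Partition 2: pivot=30 at index 5 -> [10, 10, 26, 22, 16, 30]
Partition 3: pivot=16 at index 2 -> [10, 10, 16, 22, 26, 30]
Partition 4: pivot=26 at index 4 -> [10, 10, 16, 22, 26, 30]


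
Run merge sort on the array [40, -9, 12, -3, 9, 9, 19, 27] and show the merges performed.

Divide and conquer:
  Merge [40] + [-9] -> [-9, 40]
  Merge [12] + [-3] -> [-3, 12]
  Merge [-9, 40] + [-3, 12] -> [-9, -3, 12, 40]
  Merge [9] + [9] -> [9, 9]
  Merge [19] + [27] -> [19, 27]
  Merge [9, 9] + [19, 27] -> [9, 9, 19, 27]
  Merge [-9, -3, 12, 40] + [9, 9, 19, 27] -> [-9, -3, 9, 9, 12, 19, 27, 40]


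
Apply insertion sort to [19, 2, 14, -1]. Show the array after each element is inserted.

First element 19 is already 'sorted'
Insert 2: shifted 1 elements -> [2, 19, 14, -1]
Insert 14: shifted 1 elements -> [2, 14, 19, -1]
Insert -1: shifted 3 elements -> [-1, 2, 14, 19]


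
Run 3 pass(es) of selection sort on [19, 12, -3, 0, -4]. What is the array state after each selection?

Pass 1: Select minimum -4 at index 4, swap -> [-4, 12, -3, 0, 19]
Pass 2: Select minimum -3 at index 2, swap -> [-4, -3, 12, 0, 19]
Pass 3: Select minimum 0 at index 3, swap -> [-4, -3, 0, 12, 19]


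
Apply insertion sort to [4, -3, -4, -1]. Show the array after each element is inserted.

First element 4 is already 'sorted'
Insert -3: shifted 1 elements -> [-3, 4, -4, -1]
Insert -4: shifted 2 elements -> [-4, -3, 4, -1]
Insert -1: shifted 1 elements -> [-4, -3, -1, 4]


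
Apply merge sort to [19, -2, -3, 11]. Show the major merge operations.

Divide and conquer:
  Merge [19] + [-2] -> [-2, 19]
  Merge [-3] + [11] -> [-3, 11]
  Merge [-2, 19] + [-3, 11] -> [-3, -2, 11, 19]


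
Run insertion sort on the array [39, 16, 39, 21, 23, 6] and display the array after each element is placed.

First element 39 is already 'sorted'
Insert 16: shifted 1 elements -> [16, 39, 39, 21, 23, 6]
Insert 39: shifted 0 elements -> [16, 39, 39, 21, 23, 6]
Insert 21: shifted 2 elements -> [16, 21, 39, 39, 23, 6]
Insert 23: shifted 2 elements -> [16, 21, 23, 39, 39, 6]
Insert 6: shifted 5 elements -> [6, 16, 21, 23, 39, 39]


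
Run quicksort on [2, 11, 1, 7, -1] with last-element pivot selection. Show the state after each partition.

Partition 1: pivot=-1 at index 0 -> [-1, 11, 1, 7, 2]
Partition 2: pivot=2 at index 2 -> [-1, 1, 2, 7, 11]
Partition 3: pivot=11 at index 4 -> [-1, 1, 2, 7, 11]


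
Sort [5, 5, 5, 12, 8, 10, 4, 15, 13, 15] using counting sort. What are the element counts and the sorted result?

Count array: [0, 0, 0, 0, 1, 3, 0, 0, 1, 0, 1, 0, 1, 1, 0, 2]
(count[i] = number of elements equal to i)
Cumulative count: [0, 0, 0, 0, 1, 4, 4, 4, 5, 5, 6, 6, 7, 8, 8, 10]
Sorted: [4, 5, 5, 5, 8, 10, 12, 13, 15, 15]


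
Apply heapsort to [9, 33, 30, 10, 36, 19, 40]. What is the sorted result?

Build heap: [40, 36, 30, 10, 33, 19, 9]
Extract 40: [36, 33, 30, 10, 9, 19, 40]
Extract 36: [33, 19, 30, 10, 9, 36, 40]
Extract 33: [30, 19, 9, 10, 33, 36, 40]
Extract 30: [19, 10, 9, 30, 33, 36, 40]
Extract 19: [10, 9, 19, 30, 33, 36, 40]
Extract 10: [9, 10, 19, 30, 33, 36, 40]


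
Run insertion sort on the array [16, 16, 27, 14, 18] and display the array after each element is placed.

First element 16 is already 'sorted'
Insert 16: shifted 0 elements -> [16, 16, 27, 14, 18]
Insert 27: shifted 0 elements -> [16, 16, 27, 14, 18]
Insert 14: shifted 3 elements -> [14, 16, 16, 27, 18]
Insert 18: shifted 1 elements -> [14, 16, 16, 18, 27]


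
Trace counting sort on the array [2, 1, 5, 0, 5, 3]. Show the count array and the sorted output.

Count array: [1, 1, 1, 1, 0, 2]
(count[i] = number of elements equal to i)
Cumulative count: [1, 2, 3, 4, 4, 6]
Sorted: [0, 1, 2, 3, 5, 5]


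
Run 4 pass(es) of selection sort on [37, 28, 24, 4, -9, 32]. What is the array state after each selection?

Pass 1: Select minimum -9 at index 4, swap -> [-9, 28, 24, 4, 37, 32]
Pass 2: Select minimum 4 at index 3, swap -> [-9, 4, 24, 28, 37, 32]
Pass 3: Select minimum 24 at index 2, swap -> [-9, 4, 24, 28, 37, 32]
Pass 4: Select minimum 28 at index 3, swap -> [-9, 4, 24, 28, 37, 32]


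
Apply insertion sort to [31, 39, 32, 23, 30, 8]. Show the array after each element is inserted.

First element 31 is already 'sorted'
Insert 39: shifted 0 elements -> [31, 39, 32, 23, 30, 8]
Insert 32: shifted 1 elements -> [31, 32, 39, 23, 30, 8]
Insert 23: shifted 3 elements -> [23, 31, 32, 39, 30, 8]
Insert 30: shifted 3 elements -> [23, 30, 31, 32, 39, 8]
Insert 8: shifted 5 elements -> [8, 23, 30, 31, 32, 39]


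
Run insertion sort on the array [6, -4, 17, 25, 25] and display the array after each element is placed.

First element 6 is already 'sorted'
Insert -4: shifted 1 elements -> [-4, 6, 17, 25, 25]
Insert 17: shifted 0 elements -> [-4, 6, 17, 25, 25]
Insert 25: shifted 0 elements -> [-4, 6, 17, 25, 25]
Insert 25: shifted 0 elements -> [-4, 6, 17, 25, 25]


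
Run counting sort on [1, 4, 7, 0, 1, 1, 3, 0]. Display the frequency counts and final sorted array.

Count array: [2, 3, 0, 1, 1, 0, 0, 1]
(count[i] = number of elements equal to i)
Cumulative count: [2, 5, 5, 6, 7, 7, 7, 8]
Sorted: [0, 0, 1, 1, 1, 3, 4, 7]


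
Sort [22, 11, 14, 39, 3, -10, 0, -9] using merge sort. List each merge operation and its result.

Divide and conquer:
  Merge [22] + [11] -> [11, 22]
  Merge [14] + [39] -> [14, 39]
  Merge [11, 22] + [14, 39] -> [11, 14, 22, 39]
  Merge [3] + [-10] -> [-10, 3]
  Merge [0] + [-9] -> [-9, 0]
  Merge [-10, 3] + [-9, 0] -> [-10, -9, 0, 3]
  Merge [11, 14, 22, 39] + [-10, -9, 0, 3] -> [-10, -9, 0, 3, 11, 14, 22, 39]


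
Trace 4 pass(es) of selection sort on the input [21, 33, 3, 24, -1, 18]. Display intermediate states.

Pass 1: Select minimum -1 at index 4, swap -> [-1, 33, 3, 24, 21, 18]
Pass 2: Select minimum 3 at index 2, swap -> [-1, 3, 33, 24, 21, 18]
Pass 3: Select minimum 18 at index 5, swap -> [-1, 3, 18, 24, 21, 33]
Pass 4: Select minimum 21 at index 4, swap -> [-1, 3, 18, 21, 24, 33]


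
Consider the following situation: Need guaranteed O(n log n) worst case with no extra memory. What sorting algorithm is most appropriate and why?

Best choice: Heapsort
Reason: Heapsort is O(n log n) worst case and sorts in-place; quicksort can degrade to O(n^2)


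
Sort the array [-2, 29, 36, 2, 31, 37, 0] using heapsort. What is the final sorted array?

Build heap: [37, 31, 36, 2, 29, -2, 0]
Extract 37: [36, 31, 0, 2, 29, -2, 37]
Extract 36: [31, 29, 0, 2, -2, 36, 37]
Extract 31: [29, 2, 0, -2, 31, 36, 37]
Extract 29: [2, -2, 0, 29, 31, 36, 37]
Extract 2: [0, -2, 2, 29, 31, 36, 37]
Extract 0: [-2, 0, 2, 29, 31, 36, 37]


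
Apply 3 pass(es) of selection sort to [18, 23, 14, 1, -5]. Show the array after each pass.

Pass 1: Select minimum -5 at index 4, swap -> [-5, 23, 14, 1, 18]
Pass 2: Select minimum 1 at index 3, swap -> [-5, 1, 14, 23, 18]
Pass 3: Select minimum 14 at index 2, swap -> [-5, 1, 14, 23, 18]


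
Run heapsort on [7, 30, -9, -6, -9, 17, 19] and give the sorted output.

Build heap: [30, 7, 19, -6, -9, 17, -9]
Extract 30: [19, 7, 17, -6, -9, -9, 30]
Extract 19: [17, 7, -9, -6, -9, 19, 30]
Extract 17: [7, -6, -9, -9, 17, 19, 30]
Extract 7: [-6, -9, -9, 7, 17, 19, 30]
Extract -6: [-9, -9, -6, 7, 17, 19, 30]
Extract -9: [-9, -9, -6, 7, 17, 19, 30]


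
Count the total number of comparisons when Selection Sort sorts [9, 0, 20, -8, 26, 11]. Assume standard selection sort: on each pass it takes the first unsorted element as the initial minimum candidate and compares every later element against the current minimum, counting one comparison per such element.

Pass 1: scan indices 1..5 for the minimum = 5 comparison(s); min is -8, place at index 0 -> [-8, 0, 20, 9, 26, 11]
Pass 2: scan indices 2..5 for the minimum = 4 comparison(s); min is 0, place at index 1 -> [-8, 0, 20, 9, 26, 11]
Pass 3: scan indices 3..5 for the minimum = 3 comparison(s); min is 9, place at index 2 -> [-8, 0, 9, 20, 26, 11]
Pass 4: scan indices 4..5 for the minimum = 2 comparison(s); min is 11, place at index 3 -> [-8, 0, 9, 11, 26, 20]
Pass 5: scan indices 5..5 for the minimum = 1 comparison(s); min is 20, place at index 4 -> [-8, 0, 9, 11, 20, 26]
Selection sort always scans the whole unsorted suffix, so the count is (n-1) + (n-2) + ... + 1 = n(n-1)/2 = 6*5/2 = 15 regardless of the input order.
Total comparisons: 5 + 4 + 3 + 2 + 1 = 15


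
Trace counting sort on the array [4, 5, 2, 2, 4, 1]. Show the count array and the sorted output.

Count array: [0, 1, 2, 0, 2, 1]
(count[i] = number of elements equal to i)
Cumulative count: [0, 1, 3, 3, 5, 6]
Sorted: [1, 2, 2, 4, 4, 5]


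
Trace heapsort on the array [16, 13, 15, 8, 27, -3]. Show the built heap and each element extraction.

Build heap: [27, 16, 15, 8, 13, -3]
Extract 27: [16, 13, 15, 8, -3, 27]
Extract 16: [15, 13, -3, 8, 16, 27]
Extract 15: [13, 8, -3, 15, 16, 27]
Extract 13: [8, -3, 13, 15, 16, 27]
Extract 8: [-3, 8, 13, 15, 16, 27]


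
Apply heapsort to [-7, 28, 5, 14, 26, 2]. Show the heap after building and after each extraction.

Build heap: [28, 26, 5, 14, -7, 2]
Extract 28: [26, 14, 5, 2, -7, 28]
Extract 26: [14, 2, 5, -7, 26, 28]
Extract 14: [5, 2, -7, 14, 26, 28]
Extract 5: [2, -7, 5, 14, 26, 28]
Extract 2: [-7, 2, 5, 14, 26, 28]


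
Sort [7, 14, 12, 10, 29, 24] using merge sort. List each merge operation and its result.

Divide and conquer:
  Merge [14] + [12] -> [12, 14]
  Merge [7] + [12, 14] -> [7, 12, 14]
  Merge [29] + [24] -> [24, 29]
  Merge [10] + [24, 29] -> [10, 24, 29]
  Merge [7, 12, 14] + [10, 24, 29] -> [7, 10, 12, 14, 24, 29]


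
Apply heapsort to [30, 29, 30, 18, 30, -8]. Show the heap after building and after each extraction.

Build heap: [30, 30, 30, 18, 29, -8]
Extract 30: [30, 29, 30, 18, -8, 30]
Extract 30: [30, 29, -8, 18, 30, 30]
Extract 30: [29, 18, -8, 30, 30, 30]
Extract 29: [18, -8, 29, 30, 30, 30]
Extract 18: [-8, 18, 29, 30, 30, 30]


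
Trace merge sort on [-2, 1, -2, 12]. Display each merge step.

Divide and conquer:
  Merge [-2] + [1] -> [-2, 1]
  Merge [-2] + [12] -> [-2, 12]
  Merge [-2, 1] + [-2, 12] -> [-2, -2, 1, 12]


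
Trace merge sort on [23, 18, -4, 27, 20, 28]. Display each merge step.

Divide and conquer:
  Merge [18] + [-4] -> [-4, 18]
  Merge [23] + [-4, 18] -> [-4, 18, 23]
  Merge [20] + [28] -> [20, 28]
  Merge [27] + [20, 28] -> [20, 27, 28]
  Merge [-4, 18, 23] + [20, 27, 28] -> [-4, 18, 20, 23, 27, 28]


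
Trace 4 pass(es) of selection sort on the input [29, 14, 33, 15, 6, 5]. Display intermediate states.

Pass 1: Select minimum 5 at index 5, swap -> [5, 14, 33, 15, 6, 29]
Pass 2: Select minimum 6 at index 4, swap -> [5, 6, 33, 15, 14, 29]
Pass 3: Select minimum 14 at index 4, swap -> [5, 6, 14, 15, 33, 29]
Pass 4: Select minimum 15 at index 3, swap -> [5, 6, 14, 15, 33, 29]


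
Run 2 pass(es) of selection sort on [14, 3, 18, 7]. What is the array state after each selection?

Pass 1: Select minimum 3 at index 1, swap -> [3, 14, 18, 7]
Pass 2: Select minimum 7 at index 3, swap -> [3, 7, 18, 14]


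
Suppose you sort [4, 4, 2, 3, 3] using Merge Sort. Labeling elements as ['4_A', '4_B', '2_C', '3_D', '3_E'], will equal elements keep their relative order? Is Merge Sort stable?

Trace Merge Sort on the labeled array (the key is the number; the letter only tracks identity):
  Merge [4_A] + [4_B] -> [4_A, 4_B]
  Merge [3_D] + [3_E] -> [3_D, 3_E]
  Merge [2_C] + [3_D, 3_E] -> [2_C, 3_D, 3_E]
  Merge [4_A, 4_B] + [2_C, 3_D, 3_E] -> [2_C, 3_D, 3_E, 4_A, 4_B]
Final order: [2_C, 3_D, 3_E, 4_A, 4_B]
Equal keys:
  value 3: originally 3_D, 3_E; after sorting 3_D, 3_E -> order preserved
  value 4: originally 4_A, 4_B; after sorting 4_A, 4_B -> order preserved
All equal keys kept their original relative order. Merge Sort is stable: when the heads of the two halves are equal the merge takes from the left half first.
Answer: Stable


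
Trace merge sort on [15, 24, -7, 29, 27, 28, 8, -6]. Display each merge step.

Divide and conquer:
  Merge [15] + [24] -> [15, 24]
  Merge [-7] + [29] -> [-7, 29]
  Merge [15, 24] + [-7, 29] -> [-7, 15, 24, 29]
  Merge [27] + [28] -> [27, 28]
  Merge [8] + [-6] -> [-6, 8]
  Merge [27, 28] + [-6, 8] -> [-6, 8, 27, 28]
  Merge [-7, 15, 24, 29] + [-6, 8, 27, 28] -> [-7, -6, 8, 15, 24, 27, 28, 29]


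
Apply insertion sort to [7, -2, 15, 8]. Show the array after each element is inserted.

First element 7 is already 'sorted'
Insert -2: shifted 1 elements -> [-2, 7, 15, 8]
Insert 15: shifted 0 elements -> [-2, 7, 15, 8]
Insert 8: shifted 1 elements -> [-2, 7, 8, 15]


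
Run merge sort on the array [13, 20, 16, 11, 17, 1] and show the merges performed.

Divide and conquer:
  Merge [20] + [16] -> [16, 20]
  Merge [13] + [16, 20] -> [13, 16, 20]
  Merge [17] + [1] -> [1, 17]
  Merge [11] + [1, 17] -> [1, 11, 17]
  Merge [13, 16, 20] + [1, 11, 17] -> [1, 11, 13, 16, 17, 20]


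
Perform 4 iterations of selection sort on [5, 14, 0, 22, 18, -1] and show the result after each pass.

Pass 1: Select minimum -1 at index 5, swap -> [-1, 14, 0, 22, 18, 5]
Pass 2: Select minimum 0 at index 2, swap -> [-1, 0, 14, 22, 18, 5]
Pass 3: Select minimum 5 at index 5, swap -> [-1, 0, 5, 22, 18, 14]
Pass 4: Select minimum 14 at index 5, swap -> [-1, 0, 5, 14, 18, 22]


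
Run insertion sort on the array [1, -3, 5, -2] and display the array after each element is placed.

First element 1 is already 'sorted'
Insert -3: shifted 1 elements -> [-3, 1, 5, -2]
Insert 5: shifted 0 elements -> [-3, 1, 5, -2]
Insert -2: shifted 2 elements -> [-3, -2, 1, 5]


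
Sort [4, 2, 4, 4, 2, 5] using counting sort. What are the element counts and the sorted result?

Count array: [0, 0, 2, 0, 3, 1]
(count[i] = number of elements equal to i)
Cumulative count: [0, 0, 2, 2, 5, 6]
Sorted: [2, 2, 4, 4, 4, 5]


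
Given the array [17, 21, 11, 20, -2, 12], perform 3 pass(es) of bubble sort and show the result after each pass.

After pass 1: [17, 11, 20, -2, 12, 21] (4 swaps)
After pass 2: [11, 17, -2, 12, 20, 21] (3 swaps)
After pass 3: [11, -2, 12, 17, 20, 21] (2 swaps)
Total swaps: 9


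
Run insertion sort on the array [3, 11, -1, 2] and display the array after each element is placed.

First element 3 is already 'sorted'
Insert 11: shifted 0 elements -> [3, 11, -1, 2]
Insert -1: shifted 2 elements -> [-1, 3, 11, 2]
Insert 2: shifted 2 elements -> [-1, 2, 3, 11]


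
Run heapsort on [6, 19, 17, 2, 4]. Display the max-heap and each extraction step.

Build heap: [19, 6, 17, 2, 4]
Extract 19: [17, 6, 4, 2, 19]
Extract 17: [6, 2, 4, 17, 19]
Extract 6: [4, 2, 6, 17, 19]
Extract 4: [2, 4, 6, 17, 19]


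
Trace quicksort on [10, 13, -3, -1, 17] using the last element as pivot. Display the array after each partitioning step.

Partition 1: pivot=17 at index 4 -> [10, 13, -3, -1, 17]
Partition 2: pivot=-1 at index 1 -> [-3, -1, 10, 13, 17]
Partition 3: pivot=13 at index 3 -> [-3, -1, 10, 13, 17]


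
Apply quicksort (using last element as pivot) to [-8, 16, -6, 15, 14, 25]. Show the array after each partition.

Partition 1: pivot=25 at index 5 -> [-8, 16, -6, 15, 14, 25]
Partition 2: pivot=14 at index 2 -> [-8, -6, 14, 15, 16, 25]
Partition 3: pivot=-6 at index 1 -> [-8, -6, 14, 15, 16, 25]
Partition 4: pivot=16 at index 4 -> [-8, -6, 14, 15, 16, 25]


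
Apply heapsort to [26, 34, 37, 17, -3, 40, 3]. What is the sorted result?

Build heap: [40, 34, 37, 17, -3, 26, 3]
Extract 40: [37, 34, 26, 17, -3, 3, 40]
Extract 37: [34, 17, 26, 3, -3, 37, 40]
Extract 34: [26, 17, -3, 3, 34, 37, 40]
Extract 26: [17, 3, -3, 26, 34, 37, 40]
Extract 17: [3, -3, 17, 26, 34, 37, 40]
Extract 3: [-3, 3, 17, 26, 34, 37, 40]


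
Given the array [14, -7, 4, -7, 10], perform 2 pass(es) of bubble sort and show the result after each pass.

After pass 1: [-7, 4, -7, 10, 14] (4 swaps)
After pass 2: [-7, -7, 4, 10, 14] (1 swaps)
Total swaps: 5


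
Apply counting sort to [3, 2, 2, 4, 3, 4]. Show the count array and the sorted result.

Count array: [0, 0, 2, 2, 2]
(count[i] = number of elements equal to i)
Cumulative count: [0, 0, 2, 4, 6]
Sorted: [2, 2, 3, 3, 4, 4]


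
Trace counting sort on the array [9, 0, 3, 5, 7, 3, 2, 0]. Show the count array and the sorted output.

Count array: [2, 0, 1, 2, 0, 1, 0, 1, 0, 1]
(count[i] = number of elements equal to i)
Cumulative count: [2, 2, 3, 5, 5, 6, 6, 7, 7, 8]
Sorted: [0, 0, 2, 3, 3, 5, 7, 9]


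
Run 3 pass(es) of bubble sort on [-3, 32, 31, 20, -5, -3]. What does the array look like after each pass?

After pass 1: [-3, 31, 20, -5, -3, 32] (4 swaps)
After pass 2: [-3, 20, -5, -3, 31, 32] (3 swaps)
After pass 3: [-3, -5, -3, 20, 31, 32] (2 swaps)
Total swaps: 9


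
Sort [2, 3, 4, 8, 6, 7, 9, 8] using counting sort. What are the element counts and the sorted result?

Count array: [0, 0, 1, 1, 1, 0, 1, 1, 2, 1]
(count[i] = number of elements equal to i)
Cumulative count: [0, 0, 1, 2, 3, 3, 4, 5, 7, 8]
Sorted: [2, 3, 4, 6, 7, 8, 8, 9]


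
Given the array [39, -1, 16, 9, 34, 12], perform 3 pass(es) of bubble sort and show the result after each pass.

After pass 1: [-1, 16, 9, 34, 12, 39] (5 swaps)
After pass 2: [-1, 9, 16, 12, 34, 39] (2 swaps)
After pass 3: [-1, 9, 12, 16, 34, 39] (1 swaps)
Total swaps: 8


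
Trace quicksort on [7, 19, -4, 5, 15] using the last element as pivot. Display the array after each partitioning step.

Partition 1: pivot=15 at index 3 -> [7, -4, 5, 15, 19]
Partition 2: pivot=5 at index 1 -> [-4, 5, 7, 15, 19]


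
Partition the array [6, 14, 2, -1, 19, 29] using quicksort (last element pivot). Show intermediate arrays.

Partition 1: pivot=29 at index 5 -> [6, 14, 2, -1, 19, 29]
Partition 2: pivot=19 at index 4 -> [6, 14, 2, -1, 19, 29]
Partition 3: pivot=-1 at index 0 -> [-1, 14, 2, 6, 19, 29]
Partition 4: pivot=6 at index 2 -> [-1, 2, 6, 14, 19, 29]


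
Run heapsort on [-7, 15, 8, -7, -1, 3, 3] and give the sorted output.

Build heap: [15, -1, 8, -7, -7, 3, 3]
Extract 15: [8, -1, 3, -7, -7, 3, 15]
Extract 8: [3, -1, 3, -7, -7, 8, 15]
Extract 3: [3, -1, -7, -7, 3, 8, 15]
Extract 3: [-1, -7, -7, 3, 3, 8, 15]
Extract -1: [-7, -7, -1, 3, 3, 8, 15]
Extract -7: [-7, -7, -1, 3, 3, 8, 15]


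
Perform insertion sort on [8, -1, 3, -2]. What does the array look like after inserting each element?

First element 8 is already 'sorted'
Insert -1: shifted 1 elements -> [-1, 8, 3, -2]
Insert 3: shifted 1 elements -> [-1, 3, 8, -2]
Insert -2: shifted 3 elements -> [-2, -1, 3, 8]


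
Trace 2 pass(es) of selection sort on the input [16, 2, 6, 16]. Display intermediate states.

Pass 1: Select minimum 2 at index 1, swap -> [2, 16, 6, 16]
Pass 2: Select minimum 6 at index 2, swap -> [2, 6, 16, 16]


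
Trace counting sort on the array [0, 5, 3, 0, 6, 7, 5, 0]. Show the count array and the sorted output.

Count array: [3, 0, 0, 1, 0, 2, 1, 1]
(count[i] = number of elements equal to i)
Cumulative count: [3, 3, 3, 4, 4, 6, 7, 8]
Sorted: [0, 0, 0, 3, 5, 5, 6, 7]


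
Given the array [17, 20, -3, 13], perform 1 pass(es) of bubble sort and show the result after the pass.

After pass 1: [17, -3, 13, 20] (2 swaps)
Total swaps: 2


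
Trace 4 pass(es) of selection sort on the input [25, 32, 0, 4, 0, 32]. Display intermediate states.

Pass 1: Select minimum 0 at index 2, swap -> [0, 32, 25, 4, 0, 32]
Pass 2: Select minimum 0 at index 4, swap -> [0, 0, 25, 4, 32, 32]
Pass 3: Select minimum 4 at index 3, swap -> [0, 0, 4, 25, 32, 32]
Pass 4: Select minimum 25 at index 3, swap -> [0, 0, 4, 25, 32, 32]


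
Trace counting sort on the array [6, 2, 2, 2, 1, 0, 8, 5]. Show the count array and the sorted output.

Count array: [1, 1, 3, 0, 0, 1, 1, 0, 1]
(count[i] = number of elements equal to i)
Cumulative count: [1, 2, 5, 5, 5, 6, 7, 7, 8]
Sorted: [0, 1, 2, 2, 2, 5, 6, 8]


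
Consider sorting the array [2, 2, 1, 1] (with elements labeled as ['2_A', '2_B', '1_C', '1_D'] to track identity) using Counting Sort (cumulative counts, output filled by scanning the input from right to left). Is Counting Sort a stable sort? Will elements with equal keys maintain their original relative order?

Trace Counting Sort on the labeled array (the key is the number; the letter only tracks identity):
  Counts for values 0..2: [0, 2, 2]
  Cumulative counts: [0, 2, 4]
  Scan right to left: place 1_D at output index 1
  Scan right to left: place 1_C at output index 0
  Scan right to left: place 2_B at output index 3
  Scan right to left: place 2_A at output index 2
  Output: [1_C, 1_D, 2_A, 2_B]
Equal keys:
  value 1: originally 1_C, 1_D; after sorting 1_C, 1_D -> order preserved
  value 2: originally 2_A, 2_B; after sorting 2_A, 2_B -> order preserved
All equal keys kept their original relative order. Counting Sort is stable: scanning the input right to left with decreasing cumulative counts places later duplicates at later output positions.
Answer: Stable


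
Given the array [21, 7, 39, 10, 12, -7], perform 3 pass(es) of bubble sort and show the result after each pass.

After pass 1: [7, 21, 10, 12, -7, 39] (4 swaps)
After pass 2: [7, 10, 12, -7, 21, 39] (3 swaps)
After pass 3: [7, 10, -7, 12, 21, 39] (1 swaps)
Total swaps: 8


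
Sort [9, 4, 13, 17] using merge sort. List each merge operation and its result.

Divide and conquer:
  Merge [9] + [4] -> [4, 9]
  Merge [13] + [17] -> [13, 17]
  Merge [4, 9] + [13, 17] -> [4, 9, 13, 17]


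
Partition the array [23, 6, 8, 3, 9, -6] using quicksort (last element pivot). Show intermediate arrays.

Partition 1: pivot=-6 at index 0 -> [-6, 6, 8, 3, 9, 23]
Partition 2: pivot=23 at index 5 -> [-6, 6, 8, 3, 9, 23]
Partition 3: pivot=9 at index 4 -> [-6, 6, 8, 3, 9, 23]
Partition 4: pivot=3 at index 1 -> [-6, 3, 8, 6, 9, 23]
Partition 5: pivot=6 at index 2 -> [-6, 3, 6, 8, 9, 23]


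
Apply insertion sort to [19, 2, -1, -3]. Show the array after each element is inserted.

First element 19 is already 'sorted'
Insert 2: shifted 1 elements -> [2, 19, -1, -3]
Insert -1: shifted 2 elements -> [-1, 2, 19, -3]
Insert -3: shifted 3 elements -> [-3, -1, 2, 19]


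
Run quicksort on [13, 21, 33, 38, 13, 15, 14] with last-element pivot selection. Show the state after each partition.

Partition 1: pivot=14 at index 2 -> [13, 13, 14, 38, 21, 15, 33]
Partition 2: pivot=13 at index 1 -> [13, 13, 14, 38, 21, 15, 33]
Partition 3: pivot=33 at index 5 -> [13, 13, 14, 21, 15, 33, 38]
Partition 4: pivot=15 at index 3 -> [13, 13, 14, 15, 21, 33, 38]


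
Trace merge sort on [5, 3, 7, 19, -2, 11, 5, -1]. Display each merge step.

Divide and conquer:
  Merge [5] + [3] -> [3, 5]
  Merge [7] + [19] -> [7, 19]
  Merge [3, 5] + [7, 19] -> [3, 5, 7, 19]
  Merge [-2] + [11] -> [-2, 11]
  Merge [5] + [-1] -> [-1, 5]
  Merge [-2, 11] + [-1, 5] -> [-2, -1, 5, 11]
  Merge [3, 5, 7, 19] + [-2, -1, 5, 11] -> [-2, -1, 3, 5, 5, 7, 11, 19]


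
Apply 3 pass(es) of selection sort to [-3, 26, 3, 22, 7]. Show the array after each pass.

Pass 1: Select minimum -3 at index 0, swap -> [-3, 26, 3, 22, 7]
Pass 2: Select minimum 3 at index 2, swap -> [-3, 3, 26, 22, 7]
Pass 3: Select minimum 7 at index 4, swap -> [-3, 3, 7, 22, 26]


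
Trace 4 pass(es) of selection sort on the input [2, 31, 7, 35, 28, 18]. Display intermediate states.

Pass 1: Select minimum 2 at index 0, swap -> [2, 31, 7, 35, 28, 18]
Pass 2: Select minimum 7 at index 2, swap -> [2, 7, 31, 35, 28, 18]
Pass 3: Select minimum 18 at index 5, swap -> [2, 7, 18, 35, 28, 31]
Pass 4: Select minimum 28 at index 4, swap -> [2, 7, 18, 28, 35, 31]


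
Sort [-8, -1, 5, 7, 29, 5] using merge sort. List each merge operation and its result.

Divide and conquer:
  Merge [-1] + [5] -> [-1, 5]
  Merge [-8] + [-1, 5] -> [-8, -1, 5]
  Merge [29] + [5] -> [5, 29]
  Merge [7] + [5, 29] -> [5, 7, 29]
  Merge [-8, -1, 5] + [5, 7, 29] -> [-8, -1, 5, 5, 7, 29]


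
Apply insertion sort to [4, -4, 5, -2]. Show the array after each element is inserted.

First element 4 is already 'sorted'
Insert -4: shifted 1 elements -> [-4, 4, 5, -2]
Insert 5: shifted 0 elements -> [-4, 4, 5, -2]
Insert -2: shifted 2 elements -> [-4, -2, 4, 5]


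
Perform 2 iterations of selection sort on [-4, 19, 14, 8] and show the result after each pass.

Pass 1: Select minimum -4 at index 0, swap -> [-4, 19, 14, 8]
Pass 2: Select minimum 8 at index 3, swap -> [-4, 8, 14, 19]


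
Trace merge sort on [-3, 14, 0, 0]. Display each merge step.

Divide and conquer:
  Merge [-3] + [14] -> [-3, 14]
  Merge [0] + [0] -> [0, 0]
  Merge [-3, 14] + [0, 0] -> [-3, 0, 0, 14]


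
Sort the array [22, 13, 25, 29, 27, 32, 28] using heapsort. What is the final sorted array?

Build heap: [32, 29, 28, 13, 27, 25, 22]
Extract 32: [29, 27, 28, 13, 22, 25, 32]
Extract 29: [28, 27, 25, 13, 22, 29, 32]
Extract 28: [27, 22, 25, 13, 28, 29, 32]
Extract 27: [25, 22, 13, 27, 28, 29, 32]
Extract 25: [22, 13, 25, 27, 28, 29, 32]
Extract 22: [13, 22, 25, 27, 28, 29, 32]


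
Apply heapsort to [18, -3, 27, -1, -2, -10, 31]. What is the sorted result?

Build heap: [31, -1, 27, -3, -2, -10, 18]
Extract 31: [27, -1, 18, -3, -2, -10, 31]
Extract 27: [18, -1, -10, -3, -2, 27, 31]
Extract 18: [-1, -2, -10, -3, 18, 27, 31]
Extract -1: [-2, -3, -10, -1, 18, 27, 31]
Extract -2: [-3, -10, -2, -1, 18, 27, 31]
Extract -3: [-10, -3, -2, -1, 18, 27, 31]


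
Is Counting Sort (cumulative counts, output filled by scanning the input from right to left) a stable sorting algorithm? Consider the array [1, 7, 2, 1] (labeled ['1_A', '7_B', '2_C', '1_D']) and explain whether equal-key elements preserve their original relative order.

Trace Counting Sort on the labeled array (the key is the number; the letter only tracks identity):
  Counts for values 0..7: [0, 2, 1, 0, 0, 0, 0, 1]
  Cumulative counts: [0, 2, 3, 3, 3, 3, 3, 4]
  Scan right to left: place 1_D at output index 1
  Scan right to left: place 2_C at output index 2
  Scan right to left: place 7_B at output index 3
  Scan right to left: place 1_A at output index 0
  Output: [1_A, 1_D, 2_C, 7_B]
Equal keys:
  value 1: originally 1_A, 1_D; after sorting 1_A, 1_D -> order preserved
All equal keys kept their original relative order. Counting Sort is stable: scanning the input right to left with decreasing cumulative counts places later duplicates at later output positions.
Answer: Stable


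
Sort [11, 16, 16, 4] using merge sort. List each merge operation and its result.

Divide and conquer:
  Merge [11] + [16] -> [11, 16]
  Merge [16] + [4] -> [4, 16]
  Merge [11, 16] + [4, 16] -> [4, 11, 16, 16]


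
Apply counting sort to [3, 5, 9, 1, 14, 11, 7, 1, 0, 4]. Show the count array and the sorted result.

Count array: [1, 2, 0, 1, 1, 1, 0, 1, 0, 1, 0, 1, 0, 0, 1]
(count[i] = number of elements equal to i)
Cumulative count: [1, 3, 3, 4, 5, 6, 6, 7, 7, 8, 8, 9, 9, 9, 10]
Sorted: [0, 1, 1, 3, 4, 5, 7, 9, 11, 14]


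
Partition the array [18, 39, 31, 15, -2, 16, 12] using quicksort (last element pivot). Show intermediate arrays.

Partition 1: pivot=12 at index 1 -> [-2, 12, 31, 15, 18, 16, 39]
Partition 2: pivot=39 at index 6 -> [-2, 12, 31, 15, 18, 16, 39]
Partition 3: pivot=16 at index 3 -> [-2, 12, 15, 16, 18, 31, 39]
Partition 4: pivot=31 at index 5 -> [-2, 12, 15, 16, 18, 31, 39]


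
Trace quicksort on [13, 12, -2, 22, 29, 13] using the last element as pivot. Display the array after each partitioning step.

Partition 1: pivot=13 at index 3 -> [13, 12, -2, 13, 29, 22]
Partition 2: pivot=-2 at index 0 -> [-2, 12, 13, 13, 29, 22]
Partition 3: pivot=13 at index 2 -> [-2, 12, 13, 13, 29, 22]
Partition 4: pivot=22 at index 4 -> [-2, 12, 13, 13, 22, 29]


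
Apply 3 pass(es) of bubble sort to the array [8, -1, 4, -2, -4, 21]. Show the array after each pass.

After pass 1: [-1, 4, -2, -4, 8, 21] (4 swaps)
After pass 2: [-1, -2, -4, 4, 8, 21] (2 swaps)
After pass 3: [-2, -4, -1, 4, 8, 21] (2 swaps)
Total swaps: 8


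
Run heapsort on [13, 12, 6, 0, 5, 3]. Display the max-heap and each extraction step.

Build heap: [13, 12, 6, 0, 5, 3]
Extract 13: [12, 5, 6, 0, 3, 13]
Extract 12: [6, 5, 3, 0, 12, 13]
Extract 6: [5, 0, 3, 6, 12, 13]
Extract 5: [3, 0, 5, 6, 12, 13]
Extract 3: [0, 3, 5, 6, 12, 13]


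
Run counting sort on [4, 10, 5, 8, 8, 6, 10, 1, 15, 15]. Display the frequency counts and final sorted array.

Count array: [0, 1, 0, 0, 1, 1, 1, 0, 2, 0, 2, 0, 0, 0, 0, 2]
(count[i] = number of elements equal to i)
Cumulative count: [0, 1, 1, 1, 2, 3, 4, 4, 6, 6, 8, 8, 8, 8, 8, 10]
Sorted: [1, 4, 5, 6, 8, 8, 10, 10, 15, 15]


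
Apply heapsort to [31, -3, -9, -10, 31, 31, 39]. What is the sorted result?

Build heap: [39, 31, 31, -10, -3, 31, -9]
Extract 39: [31, -3, 31, -10, -9, 31, 39]
Extract 31: [31, -3, 31, -10, -9, 31, 39]
Extract 31: [31, -3, -9, -10, 31, 31, 39]
Extract 31: [-3, -10, -9, 31, 31, 31, 39]
Extract -3: [-9, -10, -3, 31, 31, 31, 39]
Extract -9: [-10, -9, -3, 31, 31, 31, 39]


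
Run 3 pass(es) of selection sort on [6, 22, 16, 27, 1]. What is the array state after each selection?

Pass 1: Select minimum 1 at index 4, swap -> [1, 22, 16, 27, 6]
Pass 2: Select minimum 6 at index 4, swap -> [1, 6, 16, 27, 22]
Pass 3: Select minimum 16 at index 2, swap -> [1, 6, 16, 27, 22]


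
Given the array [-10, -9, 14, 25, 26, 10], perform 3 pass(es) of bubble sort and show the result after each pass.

After pass 1: [-10, -9, 14, 25, 10, 26] (1 swaps)
After pass 2: [-10, -9, 14, 10, 25, 26] (1 swaps)
After pass 3: [-10, -9, 10, 14, 25, 26] (1 swaps)
Total swaps: 3


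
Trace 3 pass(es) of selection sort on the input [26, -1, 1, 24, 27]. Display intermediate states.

Pass 1: Select minimum -1 at index 1, swap -> [-1, 26, 1, 24, 27]
Pass 2: Select minimum 1 at index 2, swap -> [-1, 1, 26, 24, 27]
Pass 3: Select minimum 24 at index 3, swap -> [-1, 1, 24, 26, 27]


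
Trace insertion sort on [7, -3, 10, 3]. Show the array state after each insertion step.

First element 7 is already 'sorted'
Insert -3: shifted 1 elements -> [-3, 7, 10, 3]
Insert 10: shifted 0 elements -> [-3, 7, 10, 3]
Insert 3: shifted 2 elements -> [-3, 3, 7, 10]


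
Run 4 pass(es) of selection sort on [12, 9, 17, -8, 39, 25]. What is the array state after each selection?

Pass 1: Select minimum -8 at index 3, swap -> [-8, 9, 17, 12, 39, 25]
Pass 2: Select minimum 9 at index 1, swap -> [-8, 9, 17, 12, 39, 25]
Pass 3: Select minimum 12 at index 3, swap -> [-8, 9, 12, 17, 39, 25]
Pass 4: Select minimum 17 at index 3, swap -> [-8, 9, 12, 17, 39, 25]


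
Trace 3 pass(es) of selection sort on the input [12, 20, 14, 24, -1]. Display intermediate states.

Pass 1: Select minimum -1 at index 4, swap -> [-1, 20, 14, 24, 12]
Pass 2: Select minimum 12 at index 4, swap -> [-1, 12, 14, 24, 20]
Pass 3: Select minimum 14 at index 2, swap -> [-1, 12, 14, 24, 20]


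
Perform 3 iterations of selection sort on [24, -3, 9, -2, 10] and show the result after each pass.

Pass 1: Select minimum -3 at index 1, swap -> [-3, 24, 9, -2, 10]
Pass 2: Select minimum -2 at index 3, swap -> [-3, -2, 9, 24, 10]
Pass 3: Select minimum 9 at index 2, swap -> [-3, -2, 9, 24, 10]


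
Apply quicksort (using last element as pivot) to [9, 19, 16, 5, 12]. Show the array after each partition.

Partition 1: pivot=12 at index 2 -> [9, 5, 12, 19, 16]
Partition 2: pivot=5 at index 0 -> [5, 9, 12, 19, 16]
Partition 3: pivot=16 at index 3 -> [5, 9, 12, 16, 19]


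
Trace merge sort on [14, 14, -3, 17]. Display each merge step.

Divide and conquer:
  Merge [14] + [14] -> [14, 14]
  Merge [-3] + [17] -> [-3, 17]
  Merge [14, 14] + [-3, 17] -> [-3, 14, 14, 17]


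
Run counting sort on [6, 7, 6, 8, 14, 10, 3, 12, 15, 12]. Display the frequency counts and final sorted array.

Count array: [0, 0, 0, 1, 0, 0, 2, 1, 1, 0, 1, 0, 2, 0, 1, 1]
(count[i] = number of elements equal to i)
Cumulative count: [0, 0, 0, 1, 1, 1, 3, 4, 5, 5, 6, 6, 8, 8, 9, 10]
Sorted: [3, 6, 6, 7, 8, 10, 12, 12, 14, 15]


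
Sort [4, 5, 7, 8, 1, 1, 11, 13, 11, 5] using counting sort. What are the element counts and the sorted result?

Count array: [0, 2, 0, 0, 1, 2, 0, 1, 1, 0, 0, 2, 0, 1]
(count[i] = number of elements equal to i)
Cumulative count: [0, 2, 2, 2, 3, 5, 5, 6, 7, 7, 7, 9, 9, 10]
Sorted: [1, 1, 4, 5, 5, 7, 8, 11, 11, 13]


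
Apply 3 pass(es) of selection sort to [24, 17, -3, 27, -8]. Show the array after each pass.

Pass 1: Select minimum -8 at index 4, swap -> [-8, 17, -3, 27, 24]
Pass 2: Select minimum -3 at index 2, swap -> [-8, -3, 17, 27, 24]
Pass 3: Select minimum 17 at index 2, swap -> [-8, -3, 17, 27, 24]


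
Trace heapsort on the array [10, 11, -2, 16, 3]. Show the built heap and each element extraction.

Build heap: [16, 11, -2, 10, 3]
Extract 16: [11, 10, -2, 3, 16]
Extract 11: [10, 3, -2, 11, 16]
Extract 10: [3, -2, 10, 11, 16]
Extract 3: [-2, 3, 10, 11, 16]


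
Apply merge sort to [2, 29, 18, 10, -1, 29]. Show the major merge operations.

Divide and conquer:
  Merge [29] + [18] -> [18, 29]
  Merge [2] + [18, 29] -> [2, 18, 29]
  Merge [-1] + [29] -> [-1, 29]
  Merge [10] + [-1, 29] -> [-1, 10, 29]
  Merge [2, 18, 29] + [-1, 10, 29] -> [-1, 2, 10, 18, 29, 29]


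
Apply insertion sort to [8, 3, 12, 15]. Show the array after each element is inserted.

First element 8 is already 'sorted'
Insert 3: shifted 1 elements -> [3, 8, 12, 15]
Insert 12: shifted 0 elements -> [3, 8, 12, 15]
Insert 15: shifted 0 elements -> [3, 8, 12, 15]


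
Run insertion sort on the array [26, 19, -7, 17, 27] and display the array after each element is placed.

First element 26 is already 'sorted'
Insert 19: shifted 1 elements -> [19, 26, -7, 17, 27]
Insert -7: shifted 2 elements -> [-7, 19, 26, 17, 27]
Insert 17: shifted 2 elements -> [-7, 17, 19, 26, 27]
Insert 27: shifted 0 elements -> [-7, 17, 19, 26, 27]


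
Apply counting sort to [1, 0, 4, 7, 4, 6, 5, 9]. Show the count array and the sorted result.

Count array: [1, 1, 0, 0, 2, 1, 1, 1, 0, 1]
(count[i] = number of elements equal to i)
Cumulative count: [1, 2, 2, 2, 4, 5, 6, 7, 7, 8]
Sorted: [0, 1, 4, 4, 5, 6, 7, 9]


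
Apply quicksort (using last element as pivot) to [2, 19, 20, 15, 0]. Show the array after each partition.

Partition 1: pivot=0 at index 0 -> [0, 19, 20, 15, 2]
Partition 2: pivot=2 at index 1 -> [0, 2, 20, 15, 19]
Partition 3: pivot=19 at index 3 -> [0, 2, 15, 19, 20]


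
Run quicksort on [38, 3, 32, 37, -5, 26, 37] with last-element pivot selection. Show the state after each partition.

Partition 1: pivot=37 at index 5 -> [3, 32, 37, -5, 26, 37, 38]
Partition 2: pivot=26 at index 2 -> [3, -5, 26, 32, 37, 37, 38]
Partition 3: pivot=-5 at index 0 -> [-5, 3, 26, 32, 37, 37, 38]
Partition 4: pivot=37 at index 4 -> [-5, 3, 26, 32, 37, 37, 38]


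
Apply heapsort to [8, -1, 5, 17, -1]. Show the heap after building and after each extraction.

Build heap: [17, 8, 5, -1, -1]
Extract 17: [8, -1, 5, -1, 17]
Extract 8: [5, -1, -1, 8, 17]
Extract 5: [-1, -1, 5, 8, 17]
Extract -1: [-1, -1, 5, 8, 17]


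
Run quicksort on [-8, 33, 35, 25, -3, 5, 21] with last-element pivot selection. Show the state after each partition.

Partition 1: pivot=21 at index 3 -> [-8, -3, 5, 21, 33, 35, 25]
Partition 2: pivot=5 at index 2 -> [-8, -3, 5, 21, 33, 35, 25]
Partition 3: pivot=-3 at index 1 -> [-8, -3, 5, 21, 33, 35, 25]
Partition 4: pivot=25 at index 4 -> [-8, -3, 5, 21, 25, 35, 33]
Partition 5: pivot=33 at index 5 -> [-8, -3, 5, 21, 25, 33, 35]


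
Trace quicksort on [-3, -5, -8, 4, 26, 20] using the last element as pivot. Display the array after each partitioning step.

Partition 1: pivot=20 at index 4 -> [-3, -5, -8, 4, 20, 26]
Partition 2: pivot=4 at index 3 -> [-3, -5, -8, 4, 20, 26]
Partition 3: pivot=-8 at index 0 -> [-8, -5, -3, 4, 20, 26]
Partition 4: pivot=-3 at index 2 -> [-8, -5, -3, 4, 20, 26]


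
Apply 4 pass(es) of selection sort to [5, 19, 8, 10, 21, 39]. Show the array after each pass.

Pass 1: Select minimum 5 at index 0, swap -> [5, 19, 8, 10, 21, 39]
Pass 2: Select minimum 8 at index 2, swap -> [5, 8, 19, 10, 21, 39]
Pass 3: Select minimum 10 at index 3, swap -> [5, 8, 10, 19, 21, 39]
Pass 4: Select minimum 19 at index 3, swap -> [5, 8, 10, 19, 21, 39]


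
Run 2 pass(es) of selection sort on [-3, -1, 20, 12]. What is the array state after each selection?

Pass 1: Select minimum -3 at index 0, swap -> [-3, -1, 20, 12]
Pass 2: Select minimum -1 at index 1, swap -> [-3, -1, 20, 12]


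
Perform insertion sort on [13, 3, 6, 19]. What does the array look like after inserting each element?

First element 13 is already 'sorted'
Insert 3: shifted 1 elements -> [3, 13, 6, 19]
Insert 6: shifted 1 elements -> [3, 6, 13, 19]
Insert 19: shifted 0 elements -> [3, 6, 13, 19]


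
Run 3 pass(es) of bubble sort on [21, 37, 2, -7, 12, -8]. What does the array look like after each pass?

After pass 1: [21, 2, -7, 12, -8, 37] (4 swaps)
After pass 2: [2, -7, 12, -8, 21, 37] (4 swaps)
After pass 3: [-7, 2, -8, 12, 21, 37] (2 swaps)
Total swaps: 10


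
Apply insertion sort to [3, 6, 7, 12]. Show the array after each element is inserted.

First element 3 is already 'sorted'
Insert 6: shifted 0 elements -> [3, 6, 7, 12]
Insert 7: shifted 0 elements -> [3, 6, 7, 12]
Insert 12: shifted 0 elements -> [3, 6, 7, 12]


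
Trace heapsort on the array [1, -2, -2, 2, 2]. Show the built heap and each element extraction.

Build heap: [2, 2, -2, -2, 1]
Extract 2: [2, 1, -2, -2, 2]
Extract 2: [1, -2, -2, 2, 2]
Extract 1: [-2, -2, 1, 2, 2]
Extract -2: [-2, -2, 1, 2, 2]


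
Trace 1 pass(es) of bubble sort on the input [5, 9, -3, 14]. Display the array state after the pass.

After pass 1: [5, -3, 9, 14] (1 swaps)
Total swaps: 1


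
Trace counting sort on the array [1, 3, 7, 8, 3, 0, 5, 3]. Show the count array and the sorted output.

Count array: [1, 1, 0, 3, 0, 1, 0, 1, 1]
(count[i] = number of elements equal to i)
Cumulative count: [1, 2, 2, 5, 5, 6, 6, 7, 8]
Sorted: [0, 1, 3, 3, 3, 5, 7, 8]


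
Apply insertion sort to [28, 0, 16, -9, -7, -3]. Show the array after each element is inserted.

First element 28 is already 'sorted'
Insert 0: shifted 1 elements -> [0, 28, 16, -9, -7, -3]
Insert 16: shifted 1 elements -> [0, 16, 28, -9, -7, -3]
Insert -9: shifted 3 elements -> [-9, 0, 16, 28, -7, -3]
Insert -7: shifted 3 elements -> [-9, -7, 0, 16, 28, -3]
Insert -3: shifted 3 elements -> [-9, -7, -3, 0, 16, 28]


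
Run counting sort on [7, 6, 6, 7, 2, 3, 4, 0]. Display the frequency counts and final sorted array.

Count array: [1, 0, 1, 1, 1, 0, 2, 2]
(count[i] = number of elements equal to i)
Cumulative count: [1, 1, 2, 3, 4, 4, 6, 8]
Sorted: [0, 2, 3, 4, 6, 6, 7, 7]


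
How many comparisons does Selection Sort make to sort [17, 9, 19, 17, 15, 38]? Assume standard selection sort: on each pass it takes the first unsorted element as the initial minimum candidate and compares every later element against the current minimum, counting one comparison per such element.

Pass 1: scan indices 1..5 for the minimum = 5 comparison(s); min is 9, place at index 0 -> [9, 17, 19, 17, 15, 38]
Pass 2: scan indices 2..5 for the minimum = 4 comparison(s); min is 15, place at index 1 -> [9, 15, 19, 17, 17, 38]
Pass 3: scan indices 3..5 for the minimum = 3 comparison(s); min is 17, place at index 2 -> [9, 15, 17, 19, 17, 38]
Pass 4: scan indices 4..5 for the minimum = 2 comparison(s); min is 17, place at index 3 -> [9, 15, 17, 17, 19, 38]
Pass 5: scan indices 5..5 for the minimum = 1 comparison(s); min is 19, place at index 4 -> [9, 15, 17, 17, 19, 38]
Selection sort always scans the whole unsorted suffix, so the count is (n-1) + (n-2) + ... + 1 = n(n-1)/2 = 6*5/2 = 15 regardless of the input order.
Total comparisons: 5 + 4 + 3 + 2 + 1 = 15
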